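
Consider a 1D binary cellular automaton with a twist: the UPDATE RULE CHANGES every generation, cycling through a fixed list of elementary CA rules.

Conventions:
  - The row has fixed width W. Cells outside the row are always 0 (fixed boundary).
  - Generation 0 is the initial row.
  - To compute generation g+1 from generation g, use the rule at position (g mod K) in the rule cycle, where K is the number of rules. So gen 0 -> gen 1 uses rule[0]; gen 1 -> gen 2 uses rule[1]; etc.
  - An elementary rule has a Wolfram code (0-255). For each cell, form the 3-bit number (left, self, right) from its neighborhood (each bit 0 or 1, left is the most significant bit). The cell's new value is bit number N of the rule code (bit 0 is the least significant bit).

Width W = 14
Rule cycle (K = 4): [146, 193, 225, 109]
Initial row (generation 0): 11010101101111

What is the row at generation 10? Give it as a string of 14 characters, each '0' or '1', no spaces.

Gen 0: 11010101101111
Gen 1 (rule 146): 00000000000110
Gen 2 (rule 193): 11111111110010
Gen 3 (rule 225): 01111111110000
Gen 4 (rule 109): 01000000010111
Gen 5 (rule 146): 10100000100010
Gen 6 (rule 193): 00001110001000
Gen 7 (rule 225): 11100110100011
Gen 8 (rule 109): 10100111101011
Gen 9 (rule 146): 00011011000000
Gen 10 (rule 193): 11001001011111

Answer: 11001001011111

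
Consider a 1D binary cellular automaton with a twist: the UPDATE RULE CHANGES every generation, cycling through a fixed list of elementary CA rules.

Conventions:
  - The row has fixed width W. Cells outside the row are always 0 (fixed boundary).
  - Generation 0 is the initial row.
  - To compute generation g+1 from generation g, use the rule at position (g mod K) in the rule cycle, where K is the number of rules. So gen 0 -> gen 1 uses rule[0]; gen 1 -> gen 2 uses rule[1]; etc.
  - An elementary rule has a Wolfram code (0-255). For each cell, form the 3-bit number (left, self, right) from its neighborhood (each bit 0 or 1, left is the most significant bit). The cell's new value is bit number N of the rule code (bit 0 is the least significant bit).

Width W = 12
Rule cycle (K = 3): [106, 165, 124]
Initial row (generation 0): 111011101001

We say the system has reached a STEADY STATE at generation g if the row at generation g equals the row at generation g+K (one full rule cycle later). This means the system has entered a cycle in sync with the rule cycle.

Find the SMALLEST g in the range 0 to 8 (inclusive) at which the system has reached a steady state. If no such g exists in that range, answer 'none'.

Answer: none

Derivation:
Gen 0: 111011101001
Gen 1 (rule 106): 101110110010
Gen 2 (rule 165): 110101000010
Gen 3 (rule 124): 111111100011
Gen 4 (rule 106): 100000100111
Gen 5 (rule 165): 101110100010
Gen 6 (rule 124): 111011110011
Gen 7 (rule 106): 101110010111
Gen 8 (rule 165): 110100011010
Gen 9 (rule 124): 111110011111
Gen 10 (rule 106): 100010110001
Gen 11 (rule 165): 101011000101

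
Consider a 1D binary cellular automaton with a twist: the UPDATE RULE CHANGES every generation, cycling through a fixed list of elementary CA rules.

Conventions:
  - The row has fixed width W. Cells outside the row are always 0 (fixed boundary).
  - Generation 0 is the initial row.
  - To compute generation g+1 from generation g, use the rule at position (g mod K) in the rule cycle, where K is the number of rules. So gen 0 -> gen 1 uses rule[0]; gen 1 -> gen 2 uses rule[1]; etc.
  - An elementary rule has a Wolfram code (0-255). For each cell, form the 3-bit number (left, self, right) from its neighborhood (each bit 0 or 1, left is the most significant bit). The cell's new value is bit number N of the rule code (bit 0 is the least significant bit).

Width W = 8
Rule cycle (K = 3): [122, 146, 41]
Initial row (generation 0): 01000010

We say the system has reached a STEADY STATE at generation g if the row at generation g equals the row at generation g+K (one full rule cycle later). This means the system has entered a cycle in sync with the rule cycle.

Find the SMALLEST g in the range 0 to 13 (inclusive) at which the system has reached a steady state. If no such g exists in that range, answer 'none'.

Gen 0: 01000010
Gen 1 (rule 122): 10100101
Gen 2 (rule 146): 00011000
Gen 3 (rule 41): 11010011
Gen 4 (rule 122): 11101111
Gen 5 (rule 146): 01000110
Gen 6 (rule 41): 00010100
Gen 7 (rule 122): 00101010
Gen 8 (rule 146): 01000001
Gen 9 (rule 41): 00011100
Gen 10 (rule 122): 00110110
Gen 11 (rule 146): 01000001
Gen 12 (rule 41): 00011100
Gen 13 (rule 122): 00110110
Gen 14 (rule 146): 01000001
Gen 15 (rule 41): 00011100
Gen 16 (rule 122): 00110110

Answer: 8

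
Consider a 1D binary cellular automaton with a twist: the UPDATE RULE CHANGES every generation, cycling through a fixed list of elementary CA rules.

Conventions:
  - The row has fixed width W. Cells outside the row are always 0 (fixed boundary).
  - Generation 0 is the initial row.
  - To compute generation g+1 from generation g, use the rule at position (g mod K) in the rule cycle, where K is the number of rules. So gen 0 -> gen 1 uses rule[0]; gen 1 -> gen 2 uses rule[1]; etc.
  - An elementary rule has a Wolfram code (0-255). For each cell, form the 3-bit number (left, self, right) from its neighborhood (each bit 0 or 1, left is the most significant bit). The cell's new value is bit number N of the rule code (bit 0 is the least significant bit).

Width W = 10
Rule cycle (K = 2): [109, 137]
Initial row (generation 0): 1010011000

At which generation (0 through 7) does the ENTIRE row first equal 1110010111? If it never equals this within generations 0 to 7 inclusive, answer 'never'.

Answer: never

Derivation:
Gen 0: 1010011000
Gen 1 (rule 109): 1110011011
Gen 2 (rule 137): 1100010010
Gen 3 (rule 109): 1101010010
Gen 4 (rule 137): 1000000000
Gen 5 (rule 109): 1011111111
Gen 6 (rule 137): 0011111110
Gen 7 (rule 109): 1010000010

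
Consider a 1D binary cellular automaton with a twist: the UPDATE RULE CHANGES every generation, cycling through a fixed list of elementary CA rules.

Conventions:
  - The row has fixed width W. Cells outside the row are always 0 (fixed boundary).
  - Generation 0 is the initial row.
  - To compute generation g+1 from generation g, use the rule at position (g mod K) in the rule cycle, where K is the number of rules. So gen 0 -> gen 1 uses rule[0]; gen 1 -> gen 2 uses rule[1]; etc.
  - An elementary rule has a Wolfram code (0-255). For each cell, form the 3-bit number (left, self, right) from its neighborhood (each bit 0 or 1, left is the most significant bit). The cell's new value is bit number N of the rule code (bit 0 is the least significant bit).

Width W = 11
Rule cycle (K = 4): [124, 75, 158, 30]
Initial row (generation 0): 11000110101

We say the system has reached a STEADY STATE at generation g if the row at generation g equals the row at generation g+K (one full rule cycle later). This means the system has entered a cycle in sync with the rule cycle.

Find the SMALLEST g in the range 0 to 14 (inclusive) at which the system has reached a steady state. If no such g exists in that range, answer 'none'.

Answer: 8

Derivation:
Gen 0: 11000110101
Gen 1 (rule 124): 11100111111
Gen 2 (rule 75): 10101100001
Gen 3 (rule 158): 10101010011
Gen 4 (rule 30): 10101011110
Gen 5 (rule 124): 11111110011
Gen 6 (rule 75): 10000010111
Gen 7 (rule 158): 11000110110
Gen 8 (rule 30): 10101100101
Gen 9 (rule 124): 11111110111
Gen 10 (rule 75): 10000010101
Gen 11 (rule 158): 11000110101
Gen 12 (rule 30): 10101100101
Gen 13 (rule 124): 11111110111
Gen 14 (rule 75): 10000010101
Gen 15 (rule 158): 11000110101
Gen 16 (rule 30): 10101100101
Gen 17 (rule 124): 11111110111
Gen 18 (rule 75): 10000010101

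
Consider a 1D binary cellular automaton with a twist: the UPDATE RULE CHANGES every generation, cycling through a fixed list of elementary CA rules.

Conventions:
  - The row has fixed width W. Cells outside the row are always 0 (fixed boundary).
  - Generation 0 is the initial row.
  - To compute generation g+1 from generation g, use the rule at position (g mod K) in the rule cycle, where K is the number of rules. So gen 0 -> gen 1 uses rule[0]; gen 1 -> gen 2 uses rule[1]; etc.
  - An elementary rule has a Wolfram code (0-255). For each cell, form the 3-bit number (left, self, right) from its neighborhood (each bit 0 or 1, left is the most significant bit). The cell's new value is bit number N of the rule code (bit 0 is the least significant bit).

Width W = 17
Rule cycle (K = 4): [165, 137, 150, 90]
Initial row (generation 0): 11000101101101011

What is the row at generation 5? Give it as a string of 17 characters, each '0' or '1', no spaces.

Answer: 01001100001101011

Derivation:
Gen 0: 11000101101101011
Gen 1 (rule 165): 00010110010011100
Gen 2 (rule 137): 11000100000011001
Gen 3 (rule 150): 00101110000100111
Gen 4 (rule 90): 01001011001011101
Gen 5 (rule 165): 01001100001101011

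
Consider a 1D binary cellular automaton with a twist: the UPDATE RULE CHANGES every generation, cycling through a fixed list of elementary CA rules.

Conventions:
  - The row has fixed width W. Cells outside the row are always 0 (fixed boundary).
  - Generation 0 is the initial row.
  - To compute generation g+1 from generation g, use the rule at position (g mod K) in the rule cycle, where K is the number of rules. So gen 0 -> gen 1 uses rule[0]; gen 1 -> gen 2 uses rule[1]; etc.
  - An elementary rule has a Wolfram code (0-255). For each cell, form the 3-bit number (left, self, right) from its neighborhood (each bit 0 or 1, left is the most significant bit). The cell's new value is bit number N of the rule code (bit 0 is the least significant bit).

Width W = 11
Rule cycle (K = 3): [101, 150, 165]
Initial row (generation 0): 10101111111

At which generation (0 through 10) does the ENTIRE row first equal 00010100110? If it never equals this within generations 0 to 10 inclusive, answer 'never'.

Answer: never

Derivation:
Gen 0: 10101111111
Gen 1 (rule 101): 11110000001
Gen 2 (rule 150): 01101000011
Gen 3 (rule 165): 00011011000
Gen 4 (rule 101): 11001101011
Gen 5 (rule 150): 00110001000
Gen 6 (rule 165): 10000101011
Gen 7 (rule 101): 10110111101
Gen 8 (rule 150): 10000011001
Gen 9 (rule 165): 10111000001
Gen 10 (rule 101): 11001011101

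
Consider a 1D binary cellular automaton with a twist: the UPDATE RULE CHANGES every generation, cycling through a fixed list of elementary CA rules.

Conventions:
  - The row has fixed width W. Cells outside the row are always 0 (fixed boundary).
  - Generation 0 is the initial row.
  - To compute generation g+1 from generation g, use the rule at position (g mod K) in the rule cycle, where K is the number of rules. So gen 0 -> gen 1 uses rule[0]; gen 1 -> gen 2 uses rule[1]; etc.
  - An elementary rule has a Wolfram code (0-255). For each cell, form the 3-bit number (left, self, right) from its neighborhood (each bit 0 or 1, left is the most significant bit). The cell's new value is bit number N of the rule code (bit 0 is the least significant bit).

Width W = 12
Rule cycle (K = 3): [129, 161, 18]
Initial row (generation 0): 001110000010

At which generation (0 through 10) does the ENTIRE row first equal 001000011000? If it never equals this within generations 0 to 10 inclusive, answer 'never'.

Answer: 7

Derivation:
Gen 0: 001110000010
Gen 1 (rule 129): 100100111000
Gen 2 (rule 161): 000000010011
Gen 3 (rule 18): 000000101100
Gen 4 (rule 129): 111110000001
Gen 5 (rule 161): 011100111100
Gen 6 (rule 18): 100011000010
Gen 7 (rule 129): 001000011000
Gen 8 (rule 161): 100011000011
Gen 9 (rule 18): 010100100100
Gen 10 (rule 129): 000000000001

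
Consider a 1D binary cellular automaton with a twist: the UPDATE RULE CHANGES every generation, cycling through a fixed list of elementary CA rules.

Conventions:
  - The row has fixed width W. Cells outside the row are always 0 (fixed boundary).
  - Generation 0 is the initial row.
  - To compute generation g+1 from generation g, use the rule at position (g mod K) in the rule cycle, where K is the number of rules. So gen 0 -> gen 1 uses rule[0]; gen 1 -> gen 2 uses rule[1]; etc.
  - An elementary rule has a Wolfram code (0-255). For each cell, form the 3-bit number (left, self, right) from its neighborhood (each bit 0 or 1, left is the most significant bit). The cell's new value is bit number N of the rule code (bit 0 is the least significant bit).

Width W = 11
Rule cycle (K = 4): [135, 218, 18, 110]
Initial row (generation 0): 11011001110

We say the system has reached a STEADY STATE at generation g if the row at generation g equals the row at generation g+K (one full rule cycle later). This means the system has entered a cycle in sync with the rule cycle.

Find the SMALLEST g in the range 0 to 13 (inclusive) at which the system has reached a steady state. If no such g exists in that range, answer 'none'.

Answer: 7

Derivation:
Gen 0: 11011001110
Gen 1 (rule 135): 00000010100
Gen 2 (rule 218): 00000100010
Gen 3 (rule 18): 00001010101
Gen 4 (rule 110): 00011111111
Gen 5 (rule 135): 11101111110
Gen 6 (rule 218): 11101111111
Gen 7 (rule 18): 00000000000
Gen 8 (rule 110): 00000000000
Gen 9 (rule 135): 11111111111
Gen 10 (rule 218): 11111111111
Gen 11 (rule 18): 00000000000
Gen 12 (rule 110): 00000000000
Gen 13 (rule 135): 11111111111
Gen 14 (rule 218): 11111111111
Gen 15 (rule 18): 00000000000
Gen 16 (rule 110): 00000000000
Gen 17 (rule 135): 11111111111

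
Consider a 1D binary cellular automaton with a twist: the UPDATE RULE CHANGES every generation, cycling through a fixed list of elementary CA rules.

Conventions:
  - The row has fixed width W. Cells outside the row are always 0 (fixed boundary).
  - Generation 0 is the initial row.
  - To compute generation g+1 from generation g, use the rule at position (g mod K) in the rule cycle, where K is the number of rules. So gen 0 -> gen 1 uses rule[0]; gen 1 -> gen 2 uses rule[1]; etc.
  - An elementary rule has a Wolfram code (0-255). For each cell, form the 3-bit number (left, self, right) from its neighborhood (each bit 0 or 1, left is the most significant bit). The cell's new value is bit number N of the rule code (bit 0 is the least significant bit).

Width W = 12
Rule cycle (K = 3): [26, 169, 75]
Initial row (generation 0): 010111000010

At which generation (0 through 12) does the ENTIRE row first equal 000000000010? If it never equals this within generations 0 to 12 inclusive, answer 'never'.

Answer: 2

Derivation:
Gen 0: 010111000010
Gen 1 (rule 26): 100100100101
Gen 2 (rule 169): 000000000010
Gen 3 (rule 75): 111111111100
Gen 4 (rule 26): 100000000010
Gen 5 (rule 169): 001111111000
Gen 6 (rule 75): 111000001011
Gen 7 (rule 26): 100100010010
Gen 8 (rule 169): 000001000000
Gen 9 (rule 75): 111110011111
Gen 10 (rule 26): 100001110000
Gen 11 (rule 169): 001101100111
Gen 12 (rule 75): 111101101101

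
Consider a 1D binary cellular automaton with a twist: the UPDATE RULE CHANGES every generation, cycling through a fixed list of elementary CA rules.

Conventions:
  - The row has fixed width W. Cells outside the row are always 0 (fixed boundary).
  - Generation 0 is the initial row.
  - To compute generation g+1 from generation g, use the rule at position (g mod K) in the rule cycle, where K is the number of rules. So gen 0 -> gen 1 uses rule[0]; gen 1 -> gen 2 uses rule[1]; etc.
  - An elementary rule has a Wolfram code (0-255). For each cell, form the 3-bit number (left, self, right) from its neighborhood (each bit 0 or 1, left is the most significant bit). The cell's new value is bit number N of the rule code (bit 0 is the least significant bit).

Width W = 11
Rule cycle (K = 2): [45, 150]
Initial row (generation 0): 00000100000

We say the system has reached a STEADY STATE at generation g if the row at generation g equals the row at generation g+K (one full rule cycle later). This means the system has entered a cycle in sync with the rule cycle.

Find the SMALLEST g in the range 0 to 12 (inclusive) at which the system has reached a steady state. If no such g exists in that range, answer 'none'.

Gen 0: 00000100000
Gen 1 (rule 45): 11110101111
Gen 2 (rule 150): 01100100110
Gen 3 (rule 45): 01000100100
Gen 4 (rule 150): 11101111110
Gen 5 (rule 45): 10011000000
Gen 6 (rule 150): 11100100000
Gen 7 (rule 45): 10000101111
Gen 8 (rule 150): 11001100110
Gen 9 (rule 45): 10001000100
Gen 10 (rule 150): 11011101110
Gen 11 (rule 45): 10110011000
Gen 12 (rule 150): 10001100100
Gen 13 (rule 45): 10101000101
Gen 14 (rule 150): 10101101101

Answer: none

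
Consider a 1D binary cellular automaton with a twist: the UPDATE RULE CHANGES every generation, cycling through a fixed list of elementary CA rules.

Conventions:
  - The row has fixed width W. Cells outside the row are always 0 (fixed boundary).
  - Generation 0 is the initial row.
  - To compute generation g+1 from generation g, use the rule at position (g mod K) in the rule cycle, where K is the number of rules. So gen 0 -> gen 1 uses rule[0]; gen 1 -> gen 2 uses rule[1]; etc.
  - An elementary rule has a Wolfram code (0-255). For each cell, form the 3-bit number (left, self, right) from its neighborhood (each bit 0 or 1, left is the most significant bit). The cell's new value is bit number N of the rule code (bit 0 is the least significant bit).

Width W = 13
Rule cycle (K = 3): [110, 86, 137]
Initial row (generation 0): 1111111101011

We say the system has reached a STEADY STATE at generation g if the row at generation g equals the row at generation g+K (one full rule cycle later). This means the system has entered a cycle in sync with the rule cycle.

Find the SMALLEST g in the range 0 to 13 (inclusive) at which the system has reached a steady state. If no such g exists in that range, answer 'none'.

Answer: 7

Derivation:
Gen 0: 1111111101011
Gen 1 (rule 110): 1000000111111
Gen 2 (rule 86): 1100001000001
Gen 3 (rule 137): 1001100011100
Gen 4 (rule 110): 1011100110100
Gen 5 (rule 86): 1000111010110
Gen 6 (rule 137): 0010110000100
Gen 7 (rule 110): 0111110001100
Gen 8 (rule 86): 1000011010110
Gen 9 (rule 137): 0011010000100
Gen 10 (rule 110): 0111110001100
Gen 11 (rule 86): 1000011010110
Gen 12 (rule 137): 0011010000100
Gen 13 (rule 110): 0111110001100
Gen 14 (rule 86): 1000011010110
Gen 15 (rule 137): 0011010000100
Gen 16 (rule 110): 0111110001100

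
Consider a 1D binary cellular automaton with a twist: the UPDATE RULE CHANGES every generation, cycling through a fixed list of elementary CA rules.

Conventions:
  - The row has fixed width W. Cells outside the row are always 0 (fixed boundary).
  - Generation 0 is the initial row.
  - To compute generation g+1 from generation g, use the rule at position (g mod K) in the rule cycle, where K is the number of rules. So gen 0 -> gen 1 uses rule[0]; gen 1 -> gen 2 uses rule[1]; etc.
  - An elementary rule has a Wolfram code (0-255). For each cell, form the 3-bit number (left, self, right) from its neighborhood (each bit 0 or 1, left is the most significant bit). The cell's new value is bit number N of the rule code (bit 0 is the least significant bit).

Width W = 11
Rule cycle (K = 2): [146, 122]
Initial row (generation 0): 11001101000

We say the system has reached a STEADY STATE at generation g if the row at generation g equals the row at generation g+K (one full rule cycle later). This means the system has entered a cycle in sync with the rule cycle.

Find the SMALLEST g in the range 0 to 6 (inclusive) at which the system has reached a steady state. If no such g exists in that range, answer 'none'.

Answer: none

Derivation:
Gen 0: 11001101000
Gen 1 (rule 146): 00110000100
Gen 2 (rule 122): 01111001010
Gen 3 (rule 146): 10110110001
Gen 4 (rule 122): 01111111010
Gen 5 (rule 146): 10111110001
Gen 6 (rule 122): 01100011010
Gen 7 (rule 146): 10010100001
Gen 8 (rule 122): 01101010010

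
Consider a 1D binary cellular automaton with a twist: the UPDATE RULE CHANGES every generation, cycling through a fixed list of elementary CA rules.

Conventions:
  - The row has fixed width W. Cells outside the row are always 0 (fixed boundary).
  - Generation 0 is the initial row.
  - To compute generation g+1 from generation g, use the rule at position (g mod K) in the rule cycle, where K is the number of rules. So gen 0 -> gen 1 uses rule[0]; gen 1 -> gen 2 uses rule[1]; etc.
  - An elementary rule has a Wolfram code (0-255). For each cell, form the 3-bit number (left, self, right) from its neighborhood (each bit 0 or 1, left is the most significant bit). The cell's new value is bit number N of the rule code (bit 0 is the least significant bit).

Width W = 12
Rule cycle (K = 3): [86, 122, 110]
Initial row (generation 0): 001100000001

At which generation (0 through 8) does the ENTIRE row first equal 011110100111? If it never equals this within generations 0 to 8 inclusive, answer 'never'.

Gen 0: 001100000001
Gen 1 (rule 86): 010110000011
Gen 2 (rule 122): 101111000111
Gen 3 (rule 110): 111001001101
Gen 4 (rule 86): 001111110101
Gen 5 (rule 122): 011000011010
Gen 6 (rule 110): 111000111110
Gen 7 (rule 86): 001101000011
Gen 8 (rule 122): 011110100111

Answer: 8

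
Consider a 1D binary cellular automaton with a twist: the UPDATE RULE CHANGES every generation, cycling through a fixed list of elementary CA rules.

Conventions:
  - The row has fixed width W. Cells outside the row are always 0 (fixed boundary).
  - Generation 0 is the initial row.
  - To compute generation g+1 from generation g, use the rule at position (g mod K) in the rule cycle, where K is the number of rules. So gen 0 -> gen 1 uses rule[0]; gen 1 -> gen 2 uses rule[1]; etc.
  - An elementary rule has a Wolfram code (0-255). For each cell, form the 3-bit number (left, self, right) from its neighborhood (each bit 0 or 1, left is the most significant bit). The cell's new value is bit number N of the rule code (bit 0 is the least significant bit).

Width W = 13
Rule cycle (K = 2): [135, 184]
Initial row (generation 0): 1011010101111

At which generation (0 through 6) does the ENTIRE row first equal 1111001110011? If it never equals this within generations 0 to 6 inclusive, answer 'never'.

Gen 0: 1011010101111
Gen 1 (rule 135): 1000010100110
Gen 2 (rule 184): 0100001010101
Gen 3 (rule 135): 1101111010101
Gen 4 (rule 184): 1011110101010
Gen 5 (rule 135): 1001100101010
Gen 6 (rule 184): 0101010010101

Answer: never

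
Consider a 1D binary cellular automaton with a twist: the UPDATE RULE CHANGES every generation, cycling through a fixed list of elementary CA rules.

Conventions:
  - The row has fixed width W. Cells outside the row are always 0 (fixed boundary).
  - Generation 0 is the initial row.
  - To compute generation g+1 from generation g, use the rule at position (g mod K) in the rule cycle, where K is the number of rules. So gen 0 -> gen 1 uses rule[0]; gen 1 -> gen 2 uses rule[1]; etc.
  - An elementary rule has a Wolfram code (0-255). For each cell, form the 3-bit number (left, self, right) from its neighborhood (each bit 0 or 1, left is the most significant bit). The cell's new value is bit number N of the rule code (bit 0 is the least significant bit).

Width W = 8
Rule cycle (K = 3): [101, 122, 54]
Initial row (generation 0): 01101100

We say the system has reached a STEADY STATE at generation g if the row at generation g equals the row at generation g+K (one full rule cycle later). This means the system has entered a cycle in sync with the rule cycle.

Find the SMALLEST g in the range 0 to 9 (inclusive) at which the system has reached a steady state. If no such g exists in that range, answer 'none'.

Answer: 2

Derivation:
Gen 0: 01101100
Gen 1 (rule 101): 00110101
Gen 2 (rule 122): 01111010
Gen 3 (rule 54): 10000111
Gen 4 (rule 101): 10110001
Gen 5 (rule 122): 01111010
Gen 6 (rule 54): 10000111
Gen 7 (rule 101): 10110001
Gen 8 (rule 122): 01111010
Gen 9 (rule 54): 10000111
Gen 10 (rule 101): 10110001
Gen 11 (rule 122): 01111010
Gen 12 (rule 54): 10000111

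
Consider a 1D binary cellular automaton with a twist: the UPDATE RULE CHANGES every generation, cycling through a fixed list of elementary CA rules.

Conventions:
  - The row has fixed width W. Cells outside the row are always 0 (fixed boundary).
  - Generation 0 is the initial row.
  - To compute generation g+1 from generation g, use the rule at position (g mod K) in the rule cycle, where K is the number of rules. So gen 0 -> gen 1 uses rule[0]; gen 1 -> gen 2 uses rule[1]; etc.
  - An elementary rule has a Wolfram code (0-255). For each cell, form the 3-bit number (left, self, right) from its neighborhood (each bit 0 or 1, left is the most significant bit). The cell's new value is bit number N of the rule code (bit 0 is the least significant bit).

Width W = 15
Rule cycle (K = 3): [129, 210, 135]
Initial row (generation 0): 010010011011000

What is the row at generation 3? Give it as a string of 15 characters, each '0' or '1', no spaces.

Answer: 111111111111101

Derivation:
Gen 0: 010010011011000
Gen 1 (rule 129): 000000000000011
Gen 2 (rule 210): 000000000000101
Gen 3 (rule 135): 111111111111101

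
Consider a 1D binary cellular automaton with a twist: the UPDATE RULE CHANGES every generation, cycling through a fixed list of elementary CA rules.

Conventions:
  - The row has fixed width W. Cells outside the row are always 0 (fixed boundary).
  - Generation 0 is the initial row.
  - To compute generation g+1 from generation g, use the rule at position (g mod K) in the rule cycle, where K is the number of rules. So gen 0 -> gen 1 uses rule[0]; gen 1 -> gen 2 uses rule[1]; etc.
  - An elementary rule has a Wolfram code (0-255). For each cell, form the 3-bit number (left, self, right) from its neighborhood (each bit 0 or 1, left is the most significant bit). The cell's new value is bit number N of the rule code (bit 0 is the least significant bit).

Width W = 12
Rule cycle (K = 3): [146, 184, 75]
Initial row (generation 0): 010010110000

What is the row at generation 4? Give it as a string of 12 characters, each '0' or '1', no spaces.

Gen 0: 010010110000
Gen 1 (rule 146): 101100001000
Gen 2 (rule 184): 011010000100
Gen 3 (rule 75): 111000111001
Gen 4 (rule 146): 010101010110

Answer: 010101010110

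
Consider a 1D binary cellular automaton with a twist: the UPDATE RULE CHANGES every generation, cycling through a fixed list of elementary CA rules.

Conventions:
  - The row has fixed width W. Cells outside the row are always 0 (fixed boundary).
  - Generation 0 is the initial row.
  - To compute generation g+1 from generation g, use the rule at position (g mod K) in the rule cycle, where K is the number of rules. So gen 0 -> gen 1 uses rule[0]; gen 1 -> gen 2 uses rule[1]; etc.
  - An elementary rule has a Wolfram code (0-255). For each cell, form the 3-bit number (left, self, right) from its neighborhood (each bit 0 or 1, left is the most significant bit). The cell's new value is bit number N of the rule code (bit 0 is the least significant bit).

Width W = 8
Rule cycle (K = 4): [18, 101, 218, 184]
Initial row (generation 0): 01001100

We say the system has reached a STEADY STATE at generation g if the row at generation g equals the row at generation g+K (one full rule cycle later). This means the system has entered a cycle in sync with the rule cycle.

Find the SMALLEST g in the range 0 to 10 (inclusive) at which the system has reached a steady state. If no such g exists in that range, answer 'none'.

Gen 0: 01001100
Gen 1 (rule 18): 10110010
Gen 2 (rule 101): 11010010
Gen 3 (rule 218): 11001101
Gen 4 (rule 184): 10101010
Gen 5 (rule 18): 00000001
Gen 6 (rule 101): 11111101
Gen 7 (rule 218): 11111100
Gen 8 (rule 184): 11111010
Gen 9 (rule 18): 00000001
Gen 10 (rule 101): 11111101
Gen 11 (rule 218): 11111100
Gen 12 (rule 184): 11111010
Gen 13 (rule 18): 00000001
Gen 14 (rule 101): 11111101

Answer: 5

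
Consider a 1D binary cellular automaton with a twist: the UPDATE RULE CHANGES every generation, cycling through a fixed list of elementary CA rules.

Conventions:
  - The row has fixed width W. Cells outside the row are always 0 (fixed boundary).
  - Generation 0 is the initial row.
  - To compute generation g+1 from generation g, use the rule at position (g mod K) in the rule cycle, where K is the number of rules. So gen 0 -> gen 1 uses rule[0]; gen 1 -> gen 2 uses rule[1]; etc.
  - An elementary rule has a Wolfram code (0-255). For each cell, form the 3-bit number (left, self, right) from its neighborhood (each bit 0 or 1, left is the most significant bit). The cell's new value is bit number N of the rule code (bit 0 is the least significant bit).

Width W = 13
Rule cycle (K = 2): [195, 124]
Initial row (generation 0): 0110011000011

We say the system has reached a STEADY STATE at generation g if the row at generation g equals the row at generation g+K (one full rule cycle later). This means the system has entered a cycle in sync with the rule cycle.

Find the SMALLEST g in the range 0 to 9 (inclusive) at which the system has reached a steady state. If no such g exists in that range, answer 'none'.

Answer: none

Derivation:
Gen 0: 0110011000011
Gen 1 (rule 195): 1010101011101
Gen 2 (rule 124): 1111111110111
Gen 3 (rule 195): 0111111110011
Gen 4 (rule 124): 0100000011011
Gen 5 (rule 195): 1001111101001
Gen 6 (rule 124): 1101000111101
Gen 7 (rule 195): 0100011011100
Gen 8 (rule 124): 0110011110110
Gen 9 (rule 195): 1010101110010
Gen 10 (rule 124): 1111111011011
Gen 11 (rule 195): 0111111001001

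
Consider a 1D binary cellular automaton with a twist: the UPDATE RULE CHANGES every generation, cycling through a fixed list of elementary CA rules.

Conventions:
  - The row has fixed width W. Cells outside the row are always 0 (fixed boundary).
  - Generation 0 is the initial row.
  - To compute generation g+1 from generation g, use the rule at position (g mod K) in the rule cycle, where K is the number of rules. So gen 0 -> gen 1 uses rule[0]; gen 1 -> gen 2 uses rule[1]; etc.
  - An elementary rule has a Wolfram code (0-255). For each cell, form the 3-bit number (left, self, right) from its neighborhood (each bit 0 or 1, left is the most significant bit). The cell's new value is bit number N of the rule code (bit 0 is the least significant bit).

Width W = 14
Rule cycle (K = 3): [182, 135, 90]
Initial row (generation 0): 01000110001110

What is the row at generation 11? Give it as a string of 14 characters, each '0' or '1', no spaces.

Gen 0: 01000110001110
Gen 1 (rule 182): 11101001010101
Gen 2 (rule 135): 01001011010101
Gen 3 (rule 90): 10110011000000
Gen 4 (rule 182): 11001100100000
Gen 5 (rule 135): 00010001101111
Gen 6 (rule 90): 00101011101001
Gen 7 (rule 182): 01111101011111
Gen 8 (rule 135): 10111001001110
Gen 9 (rule 90): 00101110111011
Gen 10 (rule 182): 01110101010100
Gen 11 (rule 135): 10100101010101

Answer: 10100101010101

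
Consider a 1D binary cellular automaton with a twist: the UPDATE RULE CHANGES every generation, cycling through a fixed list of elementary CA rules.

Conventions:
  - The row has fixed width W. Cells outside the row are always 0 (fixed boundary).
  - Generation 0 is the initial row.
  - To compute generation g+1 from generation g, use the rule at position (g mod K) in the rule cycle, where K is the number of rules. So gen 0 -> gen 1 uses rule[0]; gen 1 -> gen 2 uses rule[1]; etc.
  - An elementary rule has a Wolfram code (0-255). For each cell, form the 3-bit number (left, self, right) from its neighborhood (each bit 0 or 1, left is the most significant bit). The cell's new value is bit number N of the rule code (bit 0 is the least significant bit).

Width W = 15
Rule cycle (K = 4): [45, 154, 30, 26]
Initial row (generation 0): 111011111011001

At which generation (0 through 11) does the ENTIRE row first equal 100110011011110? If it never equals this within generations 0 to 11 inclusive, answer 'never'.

Answer: never

Derivation:
Gen 0: 111011111011001
Gen 1 (rule 45): 100110000110001
Gen 2 (rule 154): 011101001101010
Gen 3 (rule 30): 110001111001011
Gen 4 (rule 26): 101011000110010
Gen 5 (rule 45): 111110010100010
Gen 6 (rule 154): 111101100010101
Gen 7 (rule 30): 100001010110101
Gen 8 (rule 26): 010010000100000
Gen 9 (rule 45): 010010110101111
Gen 10 (rule 154): 101100100001110
Gen 11 (rule 30): 101011110011001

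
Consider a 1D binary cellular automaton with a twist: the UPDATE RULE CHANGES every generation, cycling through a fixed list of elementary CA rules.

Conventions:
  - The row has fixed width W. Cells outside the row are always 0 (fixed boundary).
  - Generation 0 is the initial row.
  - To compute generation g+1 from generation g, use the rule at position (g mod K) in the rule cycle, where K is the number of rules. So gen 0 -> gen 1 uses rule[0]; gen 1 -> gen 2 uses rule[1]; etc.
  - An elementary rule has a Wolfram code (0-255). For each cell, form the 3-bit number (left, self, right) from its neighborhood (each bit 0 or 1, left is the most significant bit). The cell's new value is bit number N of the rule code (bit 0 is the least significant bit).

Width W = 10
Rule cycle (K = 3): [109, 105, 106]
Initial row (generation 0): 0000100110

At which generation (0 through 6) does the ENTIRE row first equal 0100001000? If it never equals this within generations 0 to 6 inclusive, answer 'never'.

Gen 0: 0000100110
Gen 1 (rule 109): 1110100110
Gen 2 (rule 105): 1011000110
Gen 3 (rule 106): 0111001110
Gen 4 (rule 109): 0101001010
Gen 5 (rule 105): 0010000100
Gen 6 (rule 106): 0100001000

Answer: 6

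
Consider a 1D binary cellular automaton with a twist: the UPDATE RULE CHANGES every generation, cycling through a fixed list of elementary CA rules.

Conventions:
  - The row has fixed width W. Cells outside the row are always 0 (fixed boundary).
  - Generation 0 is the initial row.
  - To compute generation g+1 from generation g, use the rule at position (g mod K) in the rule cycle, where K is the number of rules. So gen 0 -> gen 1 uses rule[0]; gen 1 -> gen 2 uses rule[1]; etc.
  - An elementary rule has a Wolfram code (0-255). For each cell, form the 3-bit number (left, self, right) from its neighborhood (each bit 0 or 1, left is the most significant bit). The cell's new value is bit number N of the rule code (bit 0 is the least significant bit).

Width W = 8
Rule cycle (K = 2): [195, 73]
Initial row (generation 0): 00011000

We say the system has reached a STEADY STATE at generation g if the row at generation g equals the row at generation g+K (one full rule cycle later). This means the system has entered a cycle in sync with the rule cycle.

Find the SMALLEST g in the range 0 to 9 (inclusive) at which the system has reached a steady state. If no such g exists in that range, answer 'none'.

Gen 0: 00011000
Gen 1 (rule 195): 11101011
Gen 2 (rule 73): 10100011
Gen 3 (rule 195): 00001101
Gen 4 (rule 73): 11101100
Gen 5 (rule 195): 01100101
Gen 6 (rule 73): 01100000
Gen 7 (rule 195): 10101111
Gen 8 (rule 73): 00001001
Gen 9 (rule 195): 11110010
Gen 10 (rule 73): 10010000
Gen 11 (rule 195): 00100111

Answer: none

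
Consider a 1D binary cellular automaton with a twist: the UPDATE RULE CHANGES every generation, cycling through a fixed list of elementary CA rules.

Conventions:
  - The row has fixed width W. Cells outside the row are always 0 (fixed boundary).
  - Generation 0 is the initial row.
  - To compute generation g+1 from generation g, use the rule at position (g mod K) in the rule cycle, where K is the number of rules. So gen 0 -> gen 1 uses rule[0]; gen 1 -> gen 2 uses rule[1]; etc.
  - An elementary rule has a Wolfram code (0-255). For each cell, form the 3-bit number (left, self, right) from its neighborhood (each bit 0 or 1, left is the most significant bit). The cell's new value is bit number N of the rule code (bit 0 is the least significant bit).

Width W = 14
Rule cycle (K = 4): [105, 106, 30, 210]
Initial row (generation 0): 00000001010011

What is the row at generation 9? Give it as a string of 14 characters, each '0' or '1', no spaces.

Answer: 11011101011010

Derivation:
Gen 0: 00000001010011
Gen 1 (rule 105): 11111100100011
Gen 2 (rule 106): 10000101000111
Gen 3 (rule 30): 11001101101100
Gen 4 (rule 210): 01110100100110
Gen 5 (rule 105): 01011000000110
Gen 6 (rule 106): 10111000001110
Gen 7 (rule 30): 10100100011001
Gen 8 (rule 210): 00011010101110
Gen 9 (rule 105): 11011101011010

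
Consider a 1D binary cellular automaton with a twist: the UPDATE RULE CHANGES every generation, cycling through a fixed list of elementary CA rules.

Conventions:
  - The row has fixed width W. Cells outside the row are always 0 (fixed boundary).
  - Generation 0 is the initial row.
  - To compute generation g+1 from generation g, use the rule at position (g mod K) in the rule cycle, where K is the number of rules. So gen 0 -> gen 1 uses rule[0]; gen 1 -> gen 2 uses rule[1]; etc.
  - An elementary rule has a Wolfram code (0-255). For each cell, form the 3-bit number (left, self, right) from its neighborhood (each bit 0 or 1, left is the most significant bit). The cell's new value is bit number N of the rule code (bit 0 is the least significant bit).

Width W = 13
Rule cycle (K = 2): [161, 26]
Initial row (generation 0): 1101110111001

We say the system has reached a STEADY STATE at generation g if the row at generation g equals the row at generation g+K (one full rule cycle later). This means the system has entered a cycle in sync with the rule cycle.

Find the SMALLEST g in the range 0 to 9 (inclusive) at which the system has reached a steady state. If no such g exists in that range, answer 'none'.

Answer: none

Derivation:
Gen 0: 1101110111001
Gen 1 (rule 161): 0010101010000
Gen 2 (rule 26): 0100000001000
Gen 3 (rule 161): 0001111100011
Gen 4 (rule 26): 0011000010110
Gen 5 (rule 161): 1000011001000
Gen 6 (rule 26): 0100110110100
Gen 7 (rule 161): 0000001001001
Gen 8 (rule 26): 0000010110110
Gen 9 (rule 161): 1111001001000
Gen 10 (rule 26): 1000110110100
Gen 11 (rule 161): 0010001001001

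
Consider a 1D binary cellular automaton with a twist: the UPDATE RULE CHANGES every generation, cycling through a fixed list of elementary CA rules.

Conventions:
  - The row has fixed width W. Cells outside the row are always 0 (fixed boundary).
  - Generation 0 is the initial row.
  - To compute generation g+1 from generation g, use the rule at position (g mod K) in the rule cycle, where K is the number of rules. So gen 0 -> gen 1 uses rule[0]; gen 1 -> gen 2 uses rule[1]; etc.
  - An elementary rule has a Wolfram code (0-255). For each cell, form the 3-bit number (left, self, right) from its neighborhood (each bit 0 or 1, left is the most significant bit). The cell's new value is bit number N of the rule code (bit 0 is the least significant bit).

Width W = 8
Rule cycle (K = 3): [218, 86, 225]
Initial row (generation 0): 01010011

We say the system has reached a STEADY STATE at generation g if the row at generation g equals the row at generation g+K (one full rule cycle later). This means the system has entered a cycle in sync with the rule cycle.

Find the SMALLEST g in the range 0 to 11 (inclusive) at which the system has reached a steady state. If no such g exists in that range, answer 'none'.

Answer: 6

Derivation:
Gen 0: 01010011
Gen 1 (rule 218): 10001111
Gen 2 (rule 86): 11010001
Gen 3 (rule 225): 01100100
Gen 4 (rule 218): 11111010
Gen 5 (rule 86): 00001011
Gen 6 (rule 225): 11100101
Gen 7 (rule 218): 11111000
Gen 8 (rule 86): 00001100
Gen 9 (rule 225): 11100101
Gen 10 (rule 218): 11111000
Gen 11 (rule 86): 00001100
Gen 12 (rule 225): 11100101
Gen 13 (rule 218): 11111000
Gen 14 (rule 86): 00001100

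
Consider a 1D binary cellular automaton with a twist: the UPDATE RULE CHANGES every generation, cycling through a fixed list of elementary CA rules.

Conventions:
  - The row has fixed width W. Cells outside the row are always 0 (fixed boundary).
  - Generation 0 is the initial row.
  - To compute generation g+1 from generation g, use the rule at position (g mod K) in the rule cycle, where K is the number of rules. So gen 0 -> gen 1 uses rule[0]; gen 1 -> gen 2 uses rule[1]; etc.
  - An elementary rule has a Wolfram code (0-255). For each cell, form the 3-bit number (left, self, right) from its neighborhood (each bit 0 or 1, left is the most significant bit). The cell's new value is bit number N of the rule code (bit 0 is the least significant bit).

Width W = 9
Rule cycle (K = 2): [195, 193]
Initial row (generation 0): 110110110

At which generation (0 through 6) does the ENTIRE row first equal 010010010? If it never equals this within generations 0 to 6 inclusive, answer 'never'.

Answer: 1

Derivation:
Gen 0: 110110110
Gen 1 (rule 195): 010010010
Gen 2 (rule 193): 000000000
Gen 3 (rule 195): 111111111
Gen 4 (rule 193): 011111111
Gen 5 (rule 195): 101111111
Gen 6 (rule 193): 000111111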